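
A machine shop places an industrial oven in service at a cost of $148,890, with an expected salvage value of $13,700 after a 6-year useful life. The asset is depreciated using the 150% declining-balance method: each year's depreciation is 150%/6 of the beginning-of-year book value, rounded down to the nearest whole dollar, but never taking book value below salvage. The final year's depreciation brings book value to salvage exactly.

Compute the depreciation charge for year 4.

$15,703

Depreciable base = $148,890 − $13,700 = $135,190.
Year 1: ⌊$148,890 × 150%/6⌋ = $37,222. Book value $111,668.
Year 2: ⌊$111,668 × 150%/6⌋ = $27,917. Book value $83,751.
Year 3: ⌊$83,751 × 150%/6⌋ = $20,937. Book value $62,814.
Year 4: ⌊$62,814 × 150%/6⌋ = $15,703. Book value $47,111.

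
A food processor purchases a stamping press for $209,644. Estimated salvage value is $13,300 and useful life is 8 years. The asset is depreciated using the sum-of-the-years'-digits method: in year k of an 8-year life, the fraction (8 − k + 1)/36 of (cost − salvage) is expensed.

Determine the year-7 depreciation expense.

$10,908

Depreciable base = $209,644 − $13,300 = $196,344.
Sum of the years' digits = 8+7+6+5+4+3+2+1 = 36.
Year 1: $196,344 × 8/36 = $43,632. Book value $166,012.
Year 2: $196,344 × 7/36 = $38,178. Book value $127,834.
Year 3: $196,344 × 6/36 = $32,724. Book value $95,110.
Year 4: $196,344 × 5/36 = $27,270. Book value $67,840.
Year 5: $196,344 × 4/36 = $21,816. Book value $46,024.
Year 6: $196,344 × 3/36 = $16,362. Book value $29,662.
Year 7: $196,344 × 2/36 = $10,908. Book value $18,754.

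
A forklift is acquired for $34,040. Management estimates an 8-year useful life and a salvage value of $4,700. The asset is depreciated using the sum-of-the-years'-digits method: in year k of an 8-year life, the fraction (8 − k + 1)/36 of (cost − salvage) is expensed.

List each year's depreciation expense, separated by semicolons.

$6,520; $5,705; $4,890; $4,075; $3,260; $2,445; $1,630; $815

Depreciable base = $34,040 − $4,700 = $29,340.
Sum of the years' digits = 8+7+6+5+4+3+2+1 = 36.
Year 1: $29,340 × 8/36 = $6,520. Book value $27,520.
Year 2: $29,340 × 7/36 = $5,705. Book value $21,815.
Year 3: $29,340 × 6/36 = $4,890. Book value $16,925.
Year 4: $29,340 × 5/36 = $4,075. Book value $12,850.
Year 5: $29,340 × 4/36 = $3,260. Book value $9,590.
Year 6: $29,340 × 3/36 = $2,445. Book value $7,145.
Year 7: $29,340 × 2/36 = $1,630. Book value $5,515.
Year 8: $29,340 × 1/36 = $815. Book value $4,700.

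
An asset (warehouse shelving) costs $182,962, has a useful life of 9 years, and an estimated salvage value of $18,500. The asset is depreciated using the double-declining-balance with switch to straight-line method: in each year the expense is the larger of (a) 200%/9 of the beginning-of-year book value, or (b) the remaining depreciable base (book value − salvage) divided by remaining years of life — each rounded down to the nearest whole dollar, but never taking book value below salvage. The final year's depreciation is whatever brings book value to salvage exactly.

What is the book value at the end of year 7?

Depreciable base = $182,962 − $18,500 = $164,462.
Year 1: DB = ⌊$182,962 × 200%/9⌋ = $40,658; SL = ⌊$164,462/9⌋ = $18,273 → take DB $40,658. Book value $142,304.
Year 2: DB = ⌊$142,304 × 200%/9⌋ = $31,623; SL = ⌊$123,804/8⌋ = $15,475 → take DB $31,623. Book value $110,681.
Year 3: DB = ⌊$110,681 × 200%/9⌋ = $24,595; SL = ⌊$92,181/7⌋ = $13,168 → take DB $24,595. Book value $86,086.
Year 4: DB = ⌊$86,086 × 200%/9⌋ = $19,130; SL = ⌊$67,586/6⌋ = $11,264 → take DB $19,130. Book value $66,956.
Year 5: DB = ⌊$66,956 × 200%/9⌋ = $14,879; SL = ⌊$48,456/5⌋ = $9,691 → take DB $14,879. Book value $52,077.
Year 6: DB = ⌊$52,077 × 200%/9⌋ = $11,572; SL = ⌊$33,577/4⌋ = $8,394 → take DB $11,572. Book value $40,505.
Year 7: DB = ⌊$40,505 × 200%/9⌋ = $9,001; SL = ⌊$22,005/3⌋ = $7,335 → take DB $9,001. Book value $31,504.

$31,504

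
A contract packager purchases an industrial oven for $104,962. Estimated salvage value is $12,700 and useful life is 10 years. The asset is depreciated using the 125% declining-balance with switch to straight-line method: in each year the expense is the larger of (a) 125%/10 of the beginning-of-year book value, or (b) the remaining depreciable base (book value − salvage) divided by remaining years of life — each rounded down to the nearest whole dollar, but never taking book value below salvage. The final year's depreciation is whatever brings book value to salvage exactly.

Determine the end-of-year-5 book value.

Depreciable base = $104,962 − $12,700 = $92,262.
Year 1: DB = ⌊$104,962 × 125%/10⌋ = $13,120; SL = ⌊$92,262/10⌋ = $9,226 → take DB $13,120. Book value $91,842.
Year 2: DB = ⌊$91,842 × 125%/10⌋ = $11,480; SL = ⌊$79,142/9⌋ = $8,793 → take DB $11,480. Book value $80,362.
Year 3: DB = ⌊$80,362 × 125%/10⌋ = $10,045; SL = ⌊$67,662/8⌋ = $8,457 → take DB $10,045. Book value $70,317.
Year 4: DB = ⌊$70,317 × 125%/10⌋ = $8,789; SL = ⌊$57,617/7⌋ = $8,231 → take DB $8,789. Book value $61,528.
Year 5: DB = ⌊$61,528 × 125%/10⌋ = $7,691; SL = ⌊$48,828/6⌋ = $8,138 → take SL $8,138. Book value $53,390.

$53,390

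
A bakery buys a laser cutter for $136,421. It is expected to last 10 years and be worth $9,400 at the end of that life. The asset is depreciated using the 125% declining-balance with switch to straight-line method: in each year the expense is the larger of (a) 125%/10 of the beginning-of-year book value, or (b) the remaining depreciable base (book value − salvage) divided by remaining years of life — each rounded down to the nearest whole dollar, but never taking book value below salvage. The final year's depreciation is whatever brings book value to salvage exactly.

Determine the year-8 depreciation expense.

Depreciable base = $136,421 − $9,400 = $127,021.
Year 1: DB = ⌊$136,421 × 125%/10⌋ = $17,052; SL = ⌊$127,021/10⌋ = $12,702 → take DB $17,052. Book value $119,369.
Year 2: DB = ⌊$119,369 × 125%/10⌋ = $14,921; SL = ⌊$109,969/9⌋ = $12,218 → take DB $14,921. Book value $104,448.
Year 3: DB = ⌊$104,448 × 125%/10⌋ = $13,056; SL = ⌊$95,048/8⌋ = $11,881 → take DB $13,056. Book value $91,392.
Year 4: DB = ⌊$91,392 × 125%/10⌋ = $11,424; SL = ⌊$81,992/7⌋ = $11,713 → take SL $11,713. Book value $79,679.
Year 5: DB = ⌊$79,679 × 125%/10⌋ = $9,959; SL = ⌊$70,279/6⌋ = $11,713 → take SL $11,713. Book value $67,966.
Year 6: DB = ⌊$67,966 × 125%/10⌋ = $8,495; SL = ⌊$58,566/5⌋ = $11,713 → take SL $11,713. Book value $56,253.
Year 7: DB = ⌊$56,253 × 125%/10⌋ = $7,031; SL = ⌊$46,853/4⌋ = $11,713 → take SL $11,713. Book value $44,540.
Year 8: DB = ⌊$44,540 × 125%/10⌋ = $5,567; SL = ⌊$35,140/3⌋ = $11,713 → take SL $11,713. Book value $32,827.

$11,713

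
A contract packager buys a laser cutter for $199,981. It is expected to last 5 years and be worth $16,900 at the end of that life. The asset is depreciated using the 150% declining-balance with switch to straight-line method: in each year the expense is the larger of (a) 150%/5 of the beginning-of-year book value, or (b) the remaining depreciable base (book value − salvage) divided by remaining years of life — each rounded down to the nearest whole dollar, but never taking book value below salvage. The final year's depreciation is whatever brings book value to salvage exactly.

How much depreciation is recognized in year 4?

Depreciable base = $199,981 − $16,900 = $183,081.
Year 1: DB = ⌊$199,981 × 150%/5⌋ = $59,994; SL = ⌊$183,081/5⌋ = $36,616 → take DB $59,994. Book value $139,987.
Year 2: DB = ⌊$139,987 × 150%/5⌋ = $41,996; SL = ⌊$123,087/4⌋ = $30,771 → take DB $41,996. Book value $97,991.
Year 3: DB = ⌊$97,991 × 150%/5⌋ = $29,397; SL = ⌊$81,091/3⌋ = $27,030 → take DB $29,397. Book value $68,594.
Year 4: DB = ⌊$68,594 × 150%/5⌋ = $20,578; SL = ⌊$51,694/2⌋ = $25,847 → take SL $25,847. Book value $42,747.

$25,847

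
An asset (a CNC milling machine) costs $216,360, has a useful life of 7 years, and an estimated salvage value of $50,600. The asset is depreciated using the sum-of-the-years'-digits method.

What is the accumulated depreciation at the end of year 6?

$159,840

Depreciable base = $216,360 − $50,600 = $165,760.
Sum of the years' digits = 7+6+5+4+3+2+1 = 28.
Year 1: $165,760 × 7/28 = $41,440. Book value $174,920.
Year 2: $165,760 × 6/28 = $35,520. Book value $139,400.
Year 3: $165,760 × 5/28 = $29,600. Book value $109,800.
Year 4: $165,760 × 4/28 = $23,680. Book value $86,120.
Year 5: $165,760 × 3/28 = $17,760. Book value $68,360.
Year 6: $165,760 × 2/28 = $11,840. Book value $56,520.
Accumulated through year 6 = $216,360 − $56,520 = $159,840.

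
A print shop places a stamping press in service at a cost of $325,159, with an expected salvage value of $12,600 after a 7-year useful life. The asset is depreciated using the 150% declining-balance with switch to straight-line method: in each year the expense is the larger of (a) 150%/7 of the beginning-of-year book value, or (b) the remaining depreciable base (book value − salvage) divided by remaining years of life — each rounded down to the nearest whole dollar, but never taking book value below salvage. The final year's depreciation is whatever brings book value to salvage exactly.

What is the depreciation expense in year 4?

$36,280

Depreciable base = $325,159 − $12,600 = $312,559.
Year 1: DB = ⌊$325,159 × 150%/7⌋ = $69,676; SL = ⌊$312,559/7⌋ = $44,651 → take DB $69,676. Book value $255,483.
Year 2: DB = ⌊$255,483 × 150%/7⌋ = $54,746; SL = ⌊$242,883/6⌋ = $40,480 → take DB $54,746. Book value $200,737.
Year 3: DB = ⌊$200,737 × 150%/7⌋ = $43,015; SL = ⌊$188,137/5⌋ = $37,627 → take DB $43,015. Book value $157,722.
Year 4: DB = ⌊$157,722 × 150%/7⌋ = $33,797; SL = ⌊$145,122/4⌋ = $36,280 → take SL $36,280. Book value $121,442.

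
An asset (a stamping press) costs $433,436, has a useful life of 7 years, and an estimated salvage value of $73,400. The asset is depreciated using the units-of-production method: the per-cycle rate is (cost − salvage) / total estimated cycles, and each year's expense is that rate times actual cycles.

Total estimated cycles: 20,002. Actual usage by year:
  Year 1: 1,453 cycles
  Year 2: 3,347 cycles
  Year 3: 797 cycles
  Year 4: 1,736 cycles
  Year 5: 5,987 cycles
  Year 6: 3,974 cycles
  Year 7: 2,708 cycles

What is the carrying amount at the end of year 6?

$122,144

Depreciable base = $433,436 − $73,400 = $360,036.
Rate = $360,036 / 20,002 cycles = $18 per cycle.
Year 1: 1,453 × $18 = $26,154. Book value $407,282.
Year 2: 3,347 × $18 = $60,246. Book value $347,036.
Year 3: 797 × $18 = $14,346. Book value $332,690.
Year 4: 1,736 × $18 = $31,248. Book value $301,442.
Year 5: 5,987 × $18 = $107,766. Book value $193,676.
Year 6: 3,974 × $18 = $71,532. Book value $122,144.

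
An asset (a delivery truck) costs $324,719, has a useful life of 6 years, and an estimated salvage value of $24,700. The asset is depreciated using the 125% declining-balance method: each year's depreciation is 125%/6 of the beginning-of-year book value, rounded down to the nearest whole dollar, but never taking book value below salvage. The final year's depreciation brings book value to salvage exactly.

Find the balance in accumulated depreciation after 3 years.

Depreciable base = $324,719 − $24,700 = $300,019.
Year 1: ⌊$324,719 × 125%/6⌋ = $67,649. Book value $257,070.
Year 2: ⌊$257,070 × 125%/6⌋ = $53,556. Book value $203,514.
Year 3: ⌊$203,514 × 125%/6⌋ = $42,398. Book value $161,116.
Accumulated through year 3 = $324,719 − $161,116 = $163,603.

$163,603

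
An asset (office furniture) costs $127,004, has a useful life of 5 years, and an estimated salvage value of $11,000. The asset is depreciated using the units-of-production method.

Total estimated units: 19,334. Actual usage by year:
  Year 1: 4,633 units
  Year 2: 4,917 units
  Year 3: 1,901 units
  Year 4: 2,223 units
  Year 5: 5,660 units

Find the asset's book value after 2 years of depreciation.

Depreciable base = $127,004 − $11,000 = $116,004.
Rate = $116,004 / 19,334 units = $6 per unit.
Year 1: 4,633 × $6 = $27,798. Book value $99,206.
Year 2: 4,917 × $6 = $29,502. Book value $69,704.

$69,704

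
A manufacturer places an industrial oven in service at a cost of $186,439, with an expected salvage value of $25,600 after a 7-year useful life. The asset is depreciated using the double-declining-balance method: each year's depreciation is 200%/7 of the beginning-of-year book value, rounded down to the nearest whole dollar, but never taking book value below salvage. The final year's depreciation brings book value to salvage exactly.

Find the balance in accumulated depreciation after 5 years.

Depreciable base = $186,439 − $25,600 = $160,839.
Year 1: ⌊$186,439 × 200%/7⌋ = $53,268. Book value $133,171.
Year 2: ⌊$133,171 × 200%/7⌋ = $38,048. Book value $95,123.
Year 3: ⌊$95,123 × 200%/7⌋ = $27,178. Book value $67,945.
Year 4: ⌊$67,945 × 200%/7⌋ = $19,412. Book value $48,533.
Year 5: ⌊$48,533 × 200%/7⌋ = $13,866. Book value $34,667.
Accumulated through year 5 = $186,439 − $34,667 = $151,772.

$151,772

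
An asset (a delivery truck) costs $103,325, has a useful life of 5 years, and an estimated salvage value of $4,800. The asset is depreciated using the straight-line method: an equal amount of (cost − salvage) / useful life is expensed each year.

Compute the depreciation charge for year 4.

Depreciable base = $103,325 − $4,800 = $98,525.
Annual expense = $98,525 / 5 = $19,705.

$19,705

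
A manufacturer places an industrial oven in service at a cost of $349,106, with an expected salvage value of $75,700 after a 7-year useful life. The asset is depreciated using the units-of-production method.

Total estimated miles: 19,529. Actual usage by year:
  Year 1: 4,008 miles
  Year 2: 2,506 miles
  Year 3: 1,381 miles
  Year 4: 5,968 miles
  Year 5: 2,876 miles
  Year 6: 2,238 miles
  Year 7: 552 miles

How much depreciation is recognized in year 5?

$40,264

Depreciable base = $349,106 − $75,700 = $273,406.
Rate = $273,406 / 19,529 miles = $14 per mile.
Year 1: 4,008 × $14 = $56,112. Book value $292,994.
Year 2: 2,506 × $14 = $35,084. Book value $257,910.
Year 3: 1,381 × $14 = $19,334. Book value $238,576.
Year 4: 5,968 × $14 = $83,552. Book value $155,024.
Year 5: 2,876 × $14 = $40,264. Book value $114,760.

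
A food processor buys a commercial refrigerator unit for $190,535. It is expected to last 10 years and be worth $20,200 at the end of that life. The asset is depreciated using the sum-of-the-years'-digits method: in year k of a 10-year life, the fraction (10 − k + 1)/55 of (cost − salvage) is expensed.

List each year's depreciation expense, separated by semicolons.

Depreciable base = $190,535 − $20,200 = $170,335.
Sum of the years' digits = 10+9+8+7+6+5+4+3+2+1 = 55.
Year 1: $170,335 × 10/55 = $30,970. Book value $159,565.
Year 2: $170,335 × 9/55 = $27,873. Book value $131,692.
Year 3: $170,335 × 8/55 = $24,776. Book value $106,916.
Year 4: $170,335 × 7/55 = $21,679. Book value $85,237.
Year 5: $170,335 × 6/55 = $18,582. Book value $66,655.
Year 6: $170,335 × 5/55 = $15,485. Book value $51,170.
Year 7: $170,335 × 4/55 = $12,388. Book value $38,782.
Year 8: $170,335 × 3/55 = $9,291. Book value $29,491.
Year 9: $170,335 × 2/55 = $6,194. Book value $23,297.
Year 10: $170,335 × 1/55 = $3,097. Book value $20,200.

$30,970; $27,873; $24,776; $21,679; $18,582; $15,485; $12,388; $9,291; $6,194; $3,097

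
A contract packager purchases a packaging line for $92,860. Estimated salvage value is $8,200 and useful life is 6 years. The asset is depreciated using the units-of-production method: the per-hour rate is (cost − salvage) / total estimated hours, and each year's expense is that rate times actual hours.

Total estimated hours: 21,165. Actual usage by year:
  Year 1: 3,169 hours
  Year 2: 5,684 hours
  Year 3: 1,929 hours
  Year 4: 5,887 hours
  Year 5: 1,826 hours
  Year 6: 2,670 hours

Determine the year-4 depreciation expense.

Depreciable base = $92,860 − $8,200 = $84,660.
Rate = $84,660 / 21,165 hours = $4 per hour.
Year 1: 3,169 × $4 = $12,676. Book value $80,184.
Year 2: 5,684 × $4 = $22,736. Book value $57,448.
Year 3: 1,929 × $4 = $7,716. Book value $49,732.
Year 4: 5,887 × $4 = $23,548. Book value $26,184.

$23,548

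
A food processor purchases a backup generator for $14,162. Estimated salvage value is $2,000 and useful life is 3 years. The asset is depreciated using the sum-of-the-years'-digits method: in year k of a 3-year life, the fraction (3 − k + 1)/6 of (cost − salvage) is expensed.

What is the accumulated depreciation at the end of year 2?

$10,135

Depreciable base = $14,162 − $2,000 = $12,162.
Sum of the years' digits = 3+2+1 = 6.
Year 1: $12,162 × 3/6 = $6,081. Book value $8,081.
Year 2: $12,162 × 2/6 = $4,054. Book value $4,027.
Accumulated through year 2 = $14,162 − $4,027 = $10,135.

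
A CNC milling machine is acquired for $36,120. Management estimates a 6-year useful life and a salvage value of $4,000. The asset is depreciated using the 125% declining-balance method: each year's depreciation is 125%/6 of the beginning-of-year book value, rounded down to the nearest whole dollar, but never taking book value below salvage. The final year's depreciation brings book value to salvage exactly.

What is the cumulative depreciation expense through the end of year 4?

$21,931

Depreciable base = $36,120 − $4,000 = $32,120.
Year 1: ⌊$36,120 × 125%/6⌋ = $7,525. Book value $28,595.
Year 2: ⌊$28,595 × 125%/6⌋ = $5,957. Book value $22,638.
Year 3: ⌊$22,638 × 125%/6⌋ = $4,716. Book value $17,922.
Year 4: ⌊$17,922 × 125%/6⌋ = $3,733. Book value $14,189.
Accumulated through year 4 = $36,120 − $14,189 = $21,931.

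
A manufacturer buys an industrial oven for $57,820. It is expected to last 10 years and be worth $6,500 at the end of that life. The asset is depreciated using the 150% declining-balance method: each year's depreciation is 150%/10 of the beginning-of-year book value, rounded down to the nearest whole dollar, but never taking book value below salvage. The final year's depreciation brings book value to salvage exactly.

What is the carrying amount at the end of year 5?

Depreciable base = $57,820 − $6,500 = $51,320.
Year 1: ⌊$57,820 × 150%/10⌋ = $8,673. Book value $49,147.
Year 2: ⌊$49,147 × 150%/10⌋ = $7,372. Book value $41,775.
Year 3: ⌊$41,775 × 150%/10⌋ = $6,266. Book value $35,509.
Year 4: ⌊$35,509 × 150%/10⌋ = $5,326. Book value $30,183.
Year 5: ⌊$30,183 × 150%/10⌋ = $4,527. Book value $25,656.

$25,656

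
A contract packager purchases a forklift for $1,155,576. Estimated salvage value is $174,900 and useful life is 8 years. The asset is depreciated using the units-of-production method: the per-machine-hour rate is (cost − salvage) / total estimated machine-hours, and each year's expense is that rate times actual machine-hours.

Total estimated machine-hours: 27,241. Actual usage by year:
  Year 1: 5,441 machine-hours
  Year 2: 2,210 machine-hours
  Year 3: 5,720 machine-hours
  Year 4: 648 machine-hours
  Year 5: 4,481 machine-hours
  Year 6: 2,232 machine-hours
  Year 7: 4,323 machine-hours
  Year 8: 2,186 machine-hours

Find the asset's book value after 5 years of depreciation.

$489,576

Depreciable base = $1,155,576 − $174,900 = $980,676.
Rate = $980,676 / 27,241 machine-hours = $36 per machine-hour.
Year 1: 5,441 × $36 = $195,876. Book value $959,700.
Year 2: 2,210 × $36 = $79,560. Book value $880,140.
Year 3: 5,720 × $36 = $205,920. Book value $674,220.
Year 4: 648 × $36 = $23,328. Book value $650,892.
Year 5: 4,481 × $36 = $161,316. Book value $489,576.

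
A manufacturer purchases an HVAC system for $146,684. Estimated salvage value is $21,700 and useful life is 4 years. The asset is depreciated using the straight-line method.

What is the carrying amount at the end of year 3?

$52,946

Depreciable base = $146,684 − $21,700 = $124,984.
Annual expense = $124,984 / 4 = $31,246.
End of year 1: book value $115,438.
End of year 2: book value $84,192.
End of year 3: book value $52,946.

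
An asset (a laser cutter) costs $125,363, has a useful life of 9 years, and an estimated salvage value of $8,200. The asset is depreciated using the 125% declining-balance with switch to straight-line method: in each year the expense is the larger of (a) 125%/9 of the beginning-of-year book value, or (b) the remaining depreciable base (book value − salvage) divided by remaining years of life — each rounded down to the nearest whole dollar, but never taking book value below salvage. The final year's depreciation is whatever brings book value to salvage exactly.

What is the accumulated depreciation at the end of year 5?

Depreciable base = $125,363 − $8,200 = $117,163.
Year 1: DB = ⌊$125,363 × 125%/9⌋ = $17,411; SL = ⌊$117,163/9⌋ = $13,018 → take DB $17,411. Book value $107,952.
Year 2: DB = ⌊$107,952 × 125%/9⌋ = $14,993; SL = ⌊$99,752/8⌋ = $12,469 → take DB $14,993. Book value $92,959.
Year 3: DB = ⌊$92,959 × 125%/9⌋ = $12,910; SL = ⌊$84,759/7⌋ = $12,108 → take DB $12,910. Book value $80,049.
Year 4: DB = ⌊$80,049 × 125%/9⌋ = $11,117; SL = ⌊$71,849/6⌋ = $11,974 → take SL $11,974. Book value $68,075.
Year 5: DB = ⌊$68,075 × 125%/9⌋ = $9,454; SL = ⌊$59,875/5⌋ = $11,975 → take SL $11,975. Book value $56,100.
Accumulated through year 5 = $125,363 − $56,100 = $69,263.

$69,263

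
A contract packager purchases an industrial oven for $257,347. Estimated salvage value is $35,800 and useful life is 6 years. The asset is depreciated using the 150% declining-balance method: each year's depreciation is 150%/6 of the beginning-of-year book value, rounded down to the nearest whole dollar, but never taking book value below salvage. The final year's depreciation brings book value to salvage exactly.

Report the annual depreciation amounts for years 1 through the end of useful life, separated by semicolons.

$64,336; $48,252; $36,189; $27,142; $20,357; $25,271

Depreciable base = $257,347 − $35,800 = $221,547.
Year 1: ⌊$257,347 × 150%/6⌋ = $64,336. Book value $193,011.
Year 2: ⌊$193,011 × 150%/6⌋ = $48,252. Book value $144,759.
Year 3: ⌊$144,759 × 150%/6⌋ = $36,189. Book value $108,570.
Year 4: ⌊$108,570 × 150%/6⌋ = $27,142. Book value $81,428.
Year 5: ⌊$81,428 × 150%/6⌋ = $20,357. Book value $61,071.
Year 6 (final): $61,071 − $35,800 = $25,271. Book value $35,800.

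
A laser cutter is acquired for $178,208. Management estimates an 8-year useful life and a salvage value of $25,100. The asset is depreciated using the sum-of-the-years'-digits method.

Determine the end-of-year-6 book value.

$37,859

Depreciable base = $178,208 − $25,100 = $153,108.
Sum of the years' digits = 8+7+6+5+4+3+2+1 = 36.
Year 1: $153,108 × 8/36 = $34,024. Book value $144,184.
Year 2: $153,108 × 7/36 = $29,771. Book value $114,413.
Year 3: $153,108 × 6/36 = $25,518. Book value $88,895.
Year 4: $153,108 × 5/36 = $21,265. Book value $67,630.
Year 5: $153,108 × 4/36 = $17,012. Book value $50,618.
Year 6: $153,108 × 3/36 = $12,759. Book value $37,859.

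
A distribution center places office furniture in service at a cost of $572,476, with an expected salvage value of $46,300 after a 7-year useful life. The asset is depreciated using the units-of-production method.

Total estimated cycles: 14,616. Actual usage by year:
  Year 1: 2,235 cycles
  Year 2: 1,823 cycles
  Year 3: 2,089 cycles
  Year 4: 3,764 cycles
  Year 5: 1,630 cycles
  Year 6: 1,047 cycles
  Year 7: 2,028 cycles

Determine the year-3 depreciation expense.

$75,204

Depreciable base = $572,476 − $46,300 = $526,176.
Rate = $526,176 / 14,616 cycles = $36 per cycle.
Year 1: 2,235 × $36 = $80,460. Book value $492,016.
Year 2: 1,823 × $36 = $65,628. Book value $426,388.
Year 3: 2,089 × $36 = $75,204. Book value $351,184.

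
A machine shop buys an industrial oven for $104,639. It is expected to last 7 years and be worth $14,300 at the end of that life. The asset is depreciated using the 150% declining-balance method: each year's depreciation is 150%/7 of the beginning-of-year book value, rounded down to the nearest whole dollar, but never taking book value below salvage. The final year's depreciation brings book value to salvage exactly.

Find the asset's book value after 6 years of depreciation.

$24,622

Depreciable base = $104,639 − $14,300 = $90,339.
Year 1: ⌊$104,639 × 150%/7⌋ = $22,422. Book value $82,217.
Year 2: ⌊$82,217 × 150%/7⌋ = $17,617. Book value $64,600.
Year 3: ⌊$64,600 × 150%/7⌋ = $13,842. Book value $50,758.
Year 4: ⌊$50,758 × 150%/7⌋ = $10,876. Book value $39,882.
Year 5: ⌊$39,882 × 150%/7⌋ = $8,546. Book value $31,336.
Year 6: ⌊$31,336 × 150%/7⌋ = $6,714. Book value $24,622.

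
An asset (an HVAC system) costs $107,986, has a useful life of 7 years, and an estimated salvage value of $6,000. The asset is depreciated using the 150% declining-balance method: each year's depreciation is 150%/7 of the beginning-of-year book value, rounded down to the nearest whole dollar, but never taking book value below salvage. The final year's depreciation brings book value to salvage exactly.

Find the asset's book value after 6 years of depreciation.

$25,409

Depreciable base = $107,986 − $6,000 = $101,986.
Year 1: ⌊$107,986 × 150%/7⌋ = $23,139. Book value $84,847.
Year 2: ⌊$84,847 × 150%/7⌋ = $18,181. Book value $66,666.
Year 3: ⌊$66,666 × 150%/7⌋ = $14,285. Book value $52,381.
Year 4: ⌊$52,381 × 150%/7⌋ = $11,224. Book value $41,157.
Year 5: ⌊$41,157 × 150%/7⌋ = $8,819. Book value $32,338.
Year 6: ⌊$32,338 × 150%/7⌋ = $6,929. Book value $25,409.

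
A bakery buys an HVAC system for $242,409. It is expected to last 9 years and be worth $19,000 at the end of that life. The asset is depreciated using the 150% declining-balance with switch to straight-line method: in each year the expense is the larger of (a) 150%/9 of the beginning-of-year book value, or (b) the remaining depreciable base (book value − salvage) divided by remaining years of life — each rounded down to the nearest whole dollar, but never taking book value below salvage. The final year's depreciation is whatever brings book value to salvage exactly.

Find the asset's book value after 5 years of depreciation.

Depreciable base = $242,409 − $19,000 = $223,409.
Year 1: DB = ⌊$242,409 × 150%/9⌋ = $40,401; SL = ⌊$223,409/9⌋ = $24,823 → take DB $40,401. Book value $202,008.
Year 2: DB = ⌊$202,008 × 150%/9⌋ = $33,668; SL = ⌊$183,008/8⌋ = $22,876 → take DB $33,668. Book value $168,340.
Year 3: DB = ⌊$168,340 × 150%/9⌋ = $28,056; SL = ⌊$149,340/7⌋ = $21,334 → take DB $28,056. Book value $140,284.
Year 4: DB = ⌊$140,284 × 150%/9⌋ = $23,380; SL = ⌊$121,284/6⌋ = $20,214 → take DB $23,380. Book value $116,904.
Year 5: DB = ⌊$116,904 × 150%/9⌋ = $19,484; SL = ⌊$97,904/5⌋ = $19,580 → take SL $19,580. Book value $97,324.

$97,324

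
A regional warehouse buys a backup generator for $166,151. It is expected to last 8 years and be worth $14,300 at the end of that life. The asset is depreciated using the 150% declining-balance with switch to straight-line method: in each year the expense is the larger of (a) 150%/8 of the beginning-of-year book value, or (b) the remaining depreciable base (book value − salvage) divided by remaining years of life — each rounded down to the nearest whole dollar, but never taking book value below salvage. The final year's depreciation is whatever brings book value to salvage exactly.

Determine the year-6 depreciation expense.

$14,527

Depreciable base = $166,151 − $14,300 = $151,851.
Year 1: DB = ⌊$166,151 × 150%/8⌋ = $31,153; SL = ⌊$151,851/8⌋ = $18,981 → take DB $31,153. Book value $134,998.
Year 2: DB = ⌊$134,998 × 150%/8⌋ = $25,312; SL = ⌊$120,698/7⌋ = $17,242 → take DB $25,312. Book value $109,686.
Year 3: DB = ⌊$109,686 × 150%/8⌋ = $20,566; SL = ⌊$95,386/6⌋ = $15,897 → take DB $20,566. Book value $89,120.
Year 4: DB = ⌊$89,120 × 150%/8⌋ = $16,710; SL = ⌊$74,820/5⌋ = $14,964 → take DB $16,710. Book value $72,410.
Year 5: DB = ⌊$72,410 × 150%/8⌋ = $13,576; SL = ⌊$58,110/4⌋ = $14,527 → take SL $14,527. Book value $57,883.
Year 6: DB = ⌊$57,883 × 150%/8⌋ = $10,853; SL = ⌊$43,583/3⌋ = $14,527 → take SL $14,527. Book value $43,356.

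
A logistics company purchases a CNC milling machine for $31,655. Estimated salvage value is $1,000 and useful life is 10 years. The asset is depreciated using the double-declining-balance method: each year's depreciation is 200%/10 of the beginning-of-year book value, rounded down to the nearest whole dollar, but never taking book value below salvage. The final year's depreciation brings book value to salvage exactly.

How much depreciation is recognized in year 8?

Depreciable base = $31,655 − $1,000 = $30,655.
Year 1: ⌊$31,655 × 200%/10⌋ = $6,331. Book value $25,324.
Year 2: ⌊$25,324 × 200%/10⌋ = $5,064. Book value $20,260.
Year 3: ⌊$20,260 × 200%/10⌋ = $4,052. Book value $16,208.
Year 4: ⌊$16,208 × 200%/10⌋ = $3,241. Book value $12,967.
Year 5: ⌊$12,967 × 200%/10⌋ = $2,593. Book value $10,374.
Year 6: ⌊$10,374 × 200%/10⌋ = $2,074. Book value $8,300.
Year 7: ⌊$8,300 × 200%/10⌋ = $1,660. Book value $6,640.
Year 8: ⌊$6,640 × 200%/10⌋ = $1,328. Book value $5,312.

$1,328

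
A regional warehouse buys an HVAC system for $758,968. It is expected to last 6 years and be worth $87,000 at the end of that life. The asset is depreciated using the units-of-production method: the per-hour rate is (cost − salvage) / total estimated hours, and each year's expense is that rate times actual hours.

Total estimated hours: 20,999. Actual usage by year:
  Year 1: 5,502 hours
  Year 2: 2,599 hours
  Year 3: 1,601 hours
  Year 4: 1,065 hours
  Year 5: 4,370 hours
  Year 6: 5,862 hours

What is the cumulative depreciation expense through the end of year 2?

Depreciable base = $758,968 − $87,000 = $671,968.
Rate = $671,968 / 20,999 hours = $32 per hour.
Year 1: 5,502 × $32 = $176,064. Book value $582,904.
Year 2: 2,599 × $32 = $83,168. Book value $499,736.
Accumulated through year 2 = $758,968 − $499,736 = $259,232.

$259,232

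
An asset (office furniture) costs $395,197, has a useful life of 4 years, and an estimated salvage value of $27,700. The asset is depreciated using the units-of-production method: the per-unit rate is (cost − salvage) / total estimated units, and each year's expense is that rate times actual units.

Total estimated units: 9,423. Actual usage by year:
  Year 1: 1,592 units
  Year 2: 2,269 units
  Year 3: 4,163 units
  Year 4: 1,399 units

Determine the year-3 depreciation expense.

Depreciable base = $395,197 − $27,700 = $367,497.
Rate = $367,497 / 9,423 units = $39 per unit.
Year 1: 1,592 × $39 = $62,088. Book value $333,109.
Year 2: 2,269 × $39 = $88,491. Book value $244,618.
Year 3: 4,163 × $39 = $162,357. Book value $82,261.

$162,357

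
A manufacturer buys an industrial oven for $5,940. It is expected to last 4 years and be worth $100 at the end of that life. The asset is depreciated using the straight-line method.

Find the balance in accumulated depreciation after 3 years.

$4,380

Depreciable base = $5,940 − $100 = $5,840.
Annual expense = $5,840 / 4 = $1,460.
End of year 1: book value $4,480.
End of year 2: book value $3,020.
End of year 3: book value $1,560.
Accumulated through year 3 = $5,940 − $1,560 = $4,380.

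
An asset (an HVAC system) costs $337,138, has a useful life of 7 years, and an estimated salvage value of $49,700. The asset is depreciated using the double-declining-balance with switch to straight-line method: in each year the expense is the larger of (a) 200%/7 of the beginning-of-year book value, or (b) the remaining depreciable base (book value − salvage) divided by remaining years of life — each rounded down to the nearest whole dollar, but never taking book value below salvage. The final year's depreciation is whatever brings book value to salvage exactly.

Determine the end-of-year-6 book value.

Depreciable base = $337,138 − $49,700 = $287,438.
Year 1: DB = ⌊$337,138 × 200%/7⌋ = $96,325; SL = ⌊$287,438/7⌋ = $41,062 → take DB $96,325. Book value $240,813.
Year 2: DB = ⌊$240,813 × 200%/7⌋ = $68,803; SL = ⌊$191,113/6⌋ = $31,852 → take DB $68,803. Book value $172,010.
Year 3: DB = ⌊$172,010 × 200%/7⌋ = $49,145; SL = ⌊$122,310/5⌋ = $24,462 → take DB $49,145. Book value $122,865.
Year 4: DB = ⌊$122,865 × 200%/7⌋ = $35,104; SL = ⌊$73,165/4⌋ = $18,291 → take DB $35,104. Book value $87,761.
Year 5: DB = ⌊$87,761 × 200%/7⌋ = $25,074; SL = ⌊$38,061/3⌋ = $12,687 → take DB $25,074. Book value $62,687.
Year 6: DB = ⌊$62,687 × 200%/7⌋ = $17,910; SL = ⌊$12,987/2⌋ = $6,493 → take DB $17,910, capped at $12,987. Book value $49,700.

$49,700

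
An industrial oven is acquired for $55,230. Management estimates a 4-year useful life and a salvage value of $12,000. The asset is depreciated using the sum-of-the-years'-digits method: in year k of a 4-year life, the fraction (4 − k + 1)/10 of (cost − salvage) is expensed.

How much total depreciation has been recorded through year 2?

Depreciable base = $55,230 − $12,000 = $43,230.
Sum of the years' digits = 4+3+2+1 = 10.
Year 1: $43,230 × 4/10 = $17,292. Book value $37,938.
Year 2: $43,230 × 3/10 = $12,969. Book value $24,969.
Accumulated through year 2 = $55,230 − $24,969 = $30,261.

$30,261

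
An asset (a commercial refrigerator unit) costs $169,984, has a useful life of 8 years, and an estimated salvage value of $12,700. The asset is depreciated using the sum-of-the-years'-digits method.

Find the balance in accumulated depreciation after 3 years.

Depreciable base = $169,984 − $12,700 = $157,284.
Sum of the years' digits = 8+7+6+5+4+3+2+1 = 36.
Year 1: $157,284 × 8/36 = $34,952. Book value $135,032.
Year 2: $157,284 × 7/36 = $30,583. Book value $104,449.
Year 3: $157,284 × 6/36 = $26,214. Book value $78,235.
Accumulated through year 3 = $169,984 − $78,235 = $91,749.

$91,749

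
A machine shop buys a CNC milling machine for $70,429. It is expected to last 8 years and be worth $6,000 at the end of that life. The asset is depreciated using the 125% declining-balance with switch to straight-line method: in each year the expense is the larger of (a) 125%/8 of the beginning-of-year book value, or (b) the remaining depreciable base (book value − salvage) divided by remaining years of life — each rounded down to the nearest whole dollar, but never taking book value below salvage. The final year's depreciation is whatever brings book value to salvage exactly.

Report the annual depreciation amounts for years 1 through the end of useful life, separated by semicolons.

$11,004; $9,285; $7,834; $7,261; $7,261; $7,261; $7,261; $7,262

Depreciable base = $70,429 − $6,000 = $64,429.
Year 1: DB = ⌊$70,429 × 125%/8⌋ = $11,004; SL = ⌊$64,429/8⌋ = $8,053 → take DB $11,004. Book value $59,425.
Year 2: DB = ⌊$59,425 × 125%/8⌋ = $9,285; SL = ⌊$53,425/7⌋ = $7,632 → take DB $9,285. Book value $50,140.
Year 3: DB = ⌊$50,140 × 125%/8⌋ = $7,834; SL = ⌊$44,140/6⌋ = $7,356 → take DB $7,834. Book value $42,306.
Year 4: DB = ⌊$42,306 × 125%/8⌋ = $6,610; SL = ⌊$36,306/5⌋ = $7,261 → take SL $7,261. Book value $35,045.
Year 5: DB = ⌊$35,045 × 125%/8⌋ = $5,475; SL = ⌊$29,045/4⌋ = $7,261 → take SL $7,261. Book value $27,784.
Year 6: DB = ⌊$27,784 × 125%/8⌋ = $4,341; SL = ⌊$21,784/3⌋ = $7,261 → take SL $7,261. Book value $20,523.
Year 7: DB = ⌊$20,523 × 125%/8⌋ = $3,206; SL = ⌊$14,523/2⌋ = $7,261 → take SL $7,261. Book value $13,262.
Year 8 (final): $13,262 − $6,000 = $7,262. Book value $6,000.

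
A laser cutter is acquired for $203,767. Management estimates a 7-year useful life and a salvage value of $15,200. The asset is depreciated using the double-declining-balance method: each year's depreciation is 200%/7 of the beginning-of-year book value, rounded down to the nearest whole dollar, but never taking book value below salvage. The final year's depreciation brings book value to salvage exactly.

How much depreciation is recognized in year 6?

Depreciable base = $203,767 − $15,200 = $188,567.
Year 1: ⌊$203,767 × 200%/7⌋ = $58,219. Book value $145,548.
Year 2: ⌊$145,548 × 200%/7⌋ = $41,585. Book value $103,963.
Year 3: ⌊$103,963 × 200%/7⌋ = $29,703. Book value $74,260.
Year 4: ⌊$74,260 × 200%/7⌋ = $21,217. Book value $53,043.
Year 5: ⌊$53,043 × 200%/7⌋ = $15,155. Book value $37,888.
Year 6: ⌊$37,888 × 200%/7⌋ = $10,825. Book value $27,063.

$10,825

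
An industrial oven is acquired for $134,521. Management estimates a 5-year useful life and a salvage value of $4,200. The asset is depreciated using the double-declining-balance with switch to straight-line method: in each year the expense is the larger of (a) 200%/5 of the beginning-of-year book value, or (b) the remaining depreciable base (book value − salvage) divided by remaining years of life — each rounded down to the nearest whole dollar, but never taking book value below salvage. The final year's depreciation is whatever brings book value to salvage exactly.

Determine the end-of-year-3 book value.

$29,057

Depreciable base = $134,521 − $4,200 = $130,321.
Year 1: DB = ⌊$134,521 × 200%/5⌋ = $53,808; SL = ⌊$130,321/5⌋ = $26,064 → take DB $53,808. Book value $80,713.
Year 2: DB = ⌊$80,713 × 200%/5⌋ = $32,285; SL = ⌊$76,513/4⌋ = $19,128 → take DB $32,285. Book value $48,428.
Year 3: DB = ⌊$48,428 × 200%/5⌋ = $19,371; SL = ⌊$44,228/3⌋ = $14,742 → take DB $19,371. Book value $29,057.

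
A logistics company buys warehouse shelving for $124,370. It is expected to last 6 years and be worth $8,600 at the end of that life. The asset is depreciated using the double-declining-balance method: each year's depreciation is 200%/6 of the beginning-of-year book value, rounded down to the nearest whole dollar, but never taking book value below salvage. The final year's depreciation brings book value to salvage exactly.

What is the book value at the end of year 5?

Depreciable base = $124,370 − $8,600 = $115,770.
Year 1: ⌊$124,370 × 200%/6⌋ = $41,456. Book value $82,914.
Year 2: ⌊$82,914 × 200%/6⌋ = $27,638. Book value $55,276.
Year 3: ⌊$55,276 × 200%/6⌋ = $18,425. Book value $36,851.
Year 4: ⌊$36,851 × 200%/6⌋ = $12,283. Book value $24,568.
Year 5: ⌊$24,568 × 200%/6⌋ = $8,189. Book value $16,379.

$16,379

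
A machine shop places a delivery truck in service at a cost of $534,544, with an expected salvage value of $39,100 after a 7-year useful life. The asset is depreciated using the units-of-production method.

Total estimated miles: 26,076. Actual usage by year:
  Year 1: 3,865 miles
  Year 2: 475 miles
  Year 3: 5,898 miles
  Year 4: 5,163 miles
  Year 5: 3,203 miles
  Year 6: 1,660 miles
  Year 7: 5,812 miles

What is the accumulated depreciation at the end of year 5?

$353,476

Depreciable base = $534,544 − $39,100 = $495,444.
Rate = $495,444 / 26,076 miles = $19 per mile.
Year 1: 3,865 × $19 = $73,435. Book value $461,109.
Year 2: 475 × $19 = $9,025. Book value $452,084.
Year 3: 5,898 × $19 = $112,062. Book value $340,022.
Year 4: 5,163 × $19 = $98,097. Book value $241,925.
Year 5: 3,203 × $19 = $60,857. Book value $181,068.
Accumulated through year 5 = $534,544 − $181,068 = $353,476.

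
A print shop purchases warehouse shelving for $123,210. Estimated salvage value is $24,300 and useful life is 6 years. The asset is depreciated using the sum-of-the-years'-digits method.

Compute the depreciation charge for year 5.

Depreciable base = $123,210 − $24,300 = $98,910.
Sum of the years' digits = 6+5+4+3+2+1 = 21.
Year 1: $98,910 × 6/21 = $28,260. Book value $94,950.
Year 2: $98,910 × 5/21 = $23,550. Book value $71,400.
Year 3: $98,910 × 4/21 = $18,840. Book value $52,560.
Year 4: $98,910 × 3/21 = $14,130. Book value $38,430.
Year 5: $98,910 × 2/21 = $9,420. Book value $29,010.

$9,420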